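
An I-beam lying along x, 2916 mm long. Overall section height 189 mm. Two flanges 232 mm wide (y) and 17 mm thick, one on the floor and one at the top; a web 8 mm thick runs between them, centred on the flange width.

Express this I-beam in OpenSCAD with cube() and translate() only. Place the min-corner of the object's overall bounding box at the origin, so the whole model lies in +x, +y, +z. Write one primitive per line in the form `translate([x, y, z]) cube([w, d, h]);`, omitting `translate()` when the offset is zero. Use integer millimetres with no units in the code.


cube([2916, 232, 17]);
translate([0, 112, 17]) cube([2916, 8, 155]);
translate([0, 0, 172]) cube([2916, 232, 17]);


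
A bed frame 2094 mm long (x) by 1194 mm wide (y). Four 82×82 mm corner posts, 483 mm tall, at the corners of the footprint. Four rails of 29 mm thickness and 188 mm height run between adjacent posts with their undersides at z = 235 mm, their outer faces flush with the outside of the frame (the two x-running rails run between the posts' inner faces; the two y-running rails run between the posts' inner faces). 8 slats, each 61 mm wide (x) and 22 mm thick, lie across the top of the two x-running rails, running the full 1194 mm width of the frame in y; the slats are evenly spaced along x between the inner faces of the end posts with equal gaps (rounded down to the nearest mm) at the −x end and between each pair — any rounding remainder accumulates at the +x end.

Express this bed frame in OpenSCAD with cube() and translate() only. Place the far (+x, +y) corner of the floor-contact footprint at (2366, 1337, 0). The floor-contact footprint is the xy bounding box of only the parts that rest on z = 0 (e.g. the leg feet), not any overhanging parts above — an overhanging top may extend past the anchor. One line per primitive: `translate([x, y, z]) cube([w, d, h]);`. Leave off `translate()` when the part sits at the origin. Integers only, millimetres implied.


// slat z = rail_z + rail_h = 235 + 188 = 423
// slat gap = ⌊(1930 − 8·61) / 9⌋ = 160
translate([272, 143, 0]) cube([82, 82, 483]);
translate([272, 1255, 0]) cube([82, 82, 483]);
translate([2284, 143, 0]) cube([82, 82, 483]);
translate([2284, 1255, 0]) cube([82, 82, 483]);
translate([354, 143, 235]) cube([1930, 29, 188]);
translate([354, 1308, 235]) cube([1930, 29, 188]);
translate([272, 225, 235]) cube([29, 1030, 188]);
translate([2337, 225, 235]) cube([29, 1030, 188]);
translate([514, 143, 423]) cube([61, 1194, 22]);
translate([735, 143, 423]) cube([61, 1194, 22]);
translate([956, 143, 423]) cube([61, 1194, 22]);
translate([1177, 143, 423]) cube([61, 1194, 22]);
translate([1398, 143, 423]) cube([61, 1194, 22]);
translate([1619, 143, 423]) cube([61, 1194, 22]);
translate([1840, 143, 423]) cube([61, 1194, 22]);
translate([2061, 143, 423]) cube([61, 1194, 22]);


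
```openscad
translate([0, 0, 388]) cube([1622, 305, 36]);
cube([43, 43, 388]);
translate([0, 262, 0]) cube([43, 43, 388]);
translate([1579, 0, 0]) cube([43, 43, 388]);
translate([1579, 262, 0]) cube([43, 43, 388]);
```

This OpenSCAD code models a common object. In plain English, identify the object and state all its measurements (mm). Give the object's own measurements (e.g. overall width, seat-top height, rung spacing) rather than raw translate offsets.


A long wooden bench with a 1622 mm (x) × 305 mm (y) seat, 36 mm thick, its top surface 424 mm above the floor. Four 43 mm square legs at the seat corners, flush with the edges, run from z = 0 to the seat underside.


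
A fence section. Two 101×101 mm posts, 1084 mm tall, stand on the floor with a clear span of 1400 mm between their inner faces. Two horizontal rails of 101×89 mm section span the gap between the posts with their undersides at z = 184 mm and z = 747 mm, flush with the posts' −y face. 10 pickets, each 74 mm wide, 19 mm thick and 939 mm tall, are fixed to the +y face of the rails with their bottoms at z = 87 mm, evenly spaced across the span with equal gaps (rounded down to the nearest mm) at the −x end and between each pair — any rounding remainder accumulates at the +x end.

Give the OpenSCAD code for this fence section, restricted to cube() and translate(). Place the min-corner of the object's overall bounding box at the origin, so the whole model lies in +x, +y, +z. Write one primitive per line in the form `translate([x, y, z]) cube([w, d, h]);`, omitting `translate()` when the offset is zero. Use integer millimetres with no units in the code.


cube([101, 101, 1084]);
translate([1501, 0, 0]) cube([101, 101, 1084]);
translate([101, 0, 184]) cube([1400, 101, 89]);
translate([101, 0, 747]) cube([1400, 101, 89]);
translate([161, 101, 87]) cube([74, 19, 939]);
translate([295, 101, 87]) cube([74, 19, 939]);
translate([429, 101, 87]) cube([74, 19, 939]);
translate([563, 101, 87]) cube([74, 19, 939]);
translate([697, 101, 87]) cube([74, 19, 939]);
translate([831, 101, 87]) cube([74, 19, 939]);
translate([965, 101, 87]) cube([74, 19, 939]);
translate([1099, 101, 87]) cube([74, 19, 939]);
translate([1233, 101, 87]) cube([74, 19, 939]);
translate([1367, 101, 87]) cube([74, 19, 939]);


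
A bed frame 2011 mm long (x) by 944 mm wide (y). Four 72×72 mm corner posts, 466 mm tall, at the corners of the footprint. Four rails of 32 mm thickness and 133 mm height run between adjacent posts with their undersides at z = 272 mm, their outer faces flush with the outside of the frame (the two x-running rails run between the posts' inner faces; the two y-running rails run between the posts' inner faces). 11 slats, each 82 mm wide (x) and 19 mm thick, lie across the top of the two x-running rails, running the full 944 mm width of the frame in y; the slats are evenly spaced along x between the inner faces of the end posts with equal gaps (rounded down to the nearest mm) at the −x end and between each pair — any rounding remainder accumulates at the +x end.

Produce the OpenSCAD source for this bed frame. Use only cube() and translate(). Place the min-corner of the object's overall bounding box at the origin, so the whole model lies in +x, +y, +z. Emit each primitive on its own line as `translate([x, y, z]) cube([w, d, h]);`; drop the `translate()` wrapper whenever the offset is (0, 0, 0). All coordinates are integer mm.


cube([72, 72, 466]);
translate([0, 872, 0]) cube([72, 72, 466]);
translate([1939, 0, 0]) cube([72, 72, 466]);
translate([1939, 872, 0]) cube([72, 72, 466]);
translate([72, 0, 272]) cube([1867, 32, 133]);
translate([72, 912, 272]) cube([1867, 32, 133]);
translate([0, 72, 272]) cube([32, 800, 133]);
translate([1979, 72, 272]) cube([32, 800, 133]);
translate([152, 0, 405]) cube([82, 944, 19]);
translate([314, 0, 405]) cube([82, 944, 19]);
translate([476, 0, 405]) cube([82, 944, 19]);
translate([638, 0, 405]) cube([82, 944, 19]);
translate([800, 0, 405]) cube([82, 944, 19]);
translate([962, 0, 405]) cube([82, 944, 19]);
translate([1124, 0, 405]) cube([82, 944, 19]);
translate([1286, 0, 405]) cube([82, 944, 19]);
translate([1448, 0, 405]) cube([82, 944, 19]);
translate([1610, 0, 405]) cube([82, 944, 19]);
translate([1772, 0, 405]) cube([82, 944, 19]);


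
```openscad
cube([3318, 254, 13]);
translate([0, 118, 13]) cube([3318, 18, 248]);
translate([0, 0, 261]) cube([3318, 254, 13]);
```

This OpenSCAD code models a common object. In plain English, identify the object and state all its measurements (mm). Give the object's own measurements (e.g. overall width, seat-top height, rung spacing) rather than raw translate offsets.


An I-beam lying along x, 3318 mm long. Overall section height 274 mm. Two flanges 254 mm wide (y) and 13 mm thick, one on the floor and one at the top; a web 18 mm thick runs between them, centred on the flange width.


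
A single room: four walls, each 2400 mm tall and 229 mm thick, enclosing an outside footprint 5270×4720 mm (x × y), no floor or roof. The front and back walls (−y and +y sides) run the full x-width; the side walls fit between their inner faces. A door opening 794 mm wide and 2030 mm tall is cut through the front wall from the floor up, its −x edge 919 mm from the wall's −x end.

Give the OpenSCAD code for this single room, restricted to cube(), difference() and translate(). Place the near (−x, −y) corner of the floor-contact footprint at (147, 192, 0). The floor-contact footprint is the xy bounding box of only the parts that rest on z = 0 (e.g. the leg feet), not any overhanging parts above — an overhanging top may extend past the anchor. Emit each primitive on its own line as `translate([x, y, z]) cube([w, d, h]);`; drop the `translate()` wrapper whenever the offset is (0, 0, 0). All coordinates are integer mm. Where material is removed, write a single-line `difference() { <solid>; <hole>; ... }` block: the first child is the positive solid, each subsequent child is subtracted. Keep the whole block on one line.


difference() { translate([147, 192, 0]) cube([5270, 229, 2400]); translate([1066, 192, 0]) cube([794, 229, 2030]); }
translate([147, 4683, 0]) cube([5270, 229, 2400]);
translate([147, 421, 0]) cube([229, 4262, 2400]);
translate([5188, 421, 0]) cube([229, 4262, 2400]);


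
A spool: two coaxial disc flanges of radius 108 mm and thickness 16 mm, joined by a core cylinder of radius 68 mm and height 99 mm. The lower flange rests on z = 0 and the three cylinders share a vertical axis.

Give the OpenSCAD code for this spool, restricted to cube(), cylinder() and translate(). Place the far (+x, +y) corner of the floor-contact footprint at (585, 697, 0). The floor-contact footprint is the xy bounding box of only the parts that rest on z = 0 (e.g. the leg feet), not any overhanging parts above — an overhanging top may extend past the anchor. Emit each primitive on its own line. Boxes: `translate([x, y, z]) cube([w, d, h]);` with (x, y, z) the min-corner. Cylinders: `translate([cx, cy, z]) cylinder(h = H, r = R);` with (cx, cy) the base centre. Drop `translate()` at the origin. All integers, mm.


translate([477, 589, 0]) cylinder(h = 16, r = 108);
translate([477, 589, 16]) cylinder(h = 99, r = 68);
translate([477, 589, 115]) cylinder(h = 16, r = 108);


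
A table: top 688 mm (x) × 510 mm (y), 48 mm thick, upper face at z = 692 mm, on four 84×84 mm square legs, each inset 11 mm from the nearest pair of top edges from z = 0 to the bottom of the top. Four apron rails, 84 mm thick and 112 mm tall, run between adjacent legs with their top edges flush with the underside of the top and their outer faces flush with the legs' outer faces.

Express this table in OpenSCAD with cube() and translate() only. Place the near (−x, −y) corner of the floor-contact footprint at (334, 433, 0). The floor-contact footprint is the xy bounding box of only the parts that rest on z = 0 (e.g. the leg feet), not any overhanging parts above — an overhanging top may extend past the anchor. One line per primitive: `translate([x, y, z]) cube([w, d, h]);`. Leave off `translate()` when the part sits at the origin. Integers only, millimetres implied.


translate([323, 422, 644]) cube([688, 510, 48]);
translate([334, 433, 0]) cube([84, 84, 644]);
translate([916, 433, 0]) cube([84, 84, 644]);
translate([334, 837, 0]) cube([84, 84, 644]);
translate([916, 837, 0]) cube([84, 84, 644]);
translate([418, 433, 532]) cube([498, 84, 112]);
translate([418, 837, 532]) cube([498, 84, 112]);
translate([334, 517, 532]) cube([84, 320, 112]);
translate([916, 517, 532]) cube([84, 320, 112]);


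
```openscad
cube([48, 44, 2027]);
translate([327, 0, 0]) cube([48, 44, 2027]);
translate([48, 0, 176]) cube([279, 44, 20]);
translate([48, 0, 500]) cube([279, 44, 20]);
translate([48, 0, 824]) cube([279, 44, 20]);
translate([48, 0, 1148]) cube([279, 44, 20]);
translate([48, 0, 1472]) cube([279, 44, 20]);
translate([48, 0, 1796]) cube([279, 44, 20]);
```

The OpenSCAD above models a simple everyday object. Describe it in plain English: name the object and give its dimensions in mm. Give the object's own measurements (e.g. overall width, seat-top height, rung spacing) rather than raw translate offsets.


A straight ladder. Two 48×44 mm vertical rails, 2027 mm tall, stand 375 mm apart (outside-to-outside) with their front faces coplanar on the −y side. 6 rungs, each 44 mm deep and 20 mm tall, span between the inner faces of the rails, front faces flush with the rails. The lowest rung's underside is at z = 176 mm and rungs are spaced 324 mm apart (underside to underside).


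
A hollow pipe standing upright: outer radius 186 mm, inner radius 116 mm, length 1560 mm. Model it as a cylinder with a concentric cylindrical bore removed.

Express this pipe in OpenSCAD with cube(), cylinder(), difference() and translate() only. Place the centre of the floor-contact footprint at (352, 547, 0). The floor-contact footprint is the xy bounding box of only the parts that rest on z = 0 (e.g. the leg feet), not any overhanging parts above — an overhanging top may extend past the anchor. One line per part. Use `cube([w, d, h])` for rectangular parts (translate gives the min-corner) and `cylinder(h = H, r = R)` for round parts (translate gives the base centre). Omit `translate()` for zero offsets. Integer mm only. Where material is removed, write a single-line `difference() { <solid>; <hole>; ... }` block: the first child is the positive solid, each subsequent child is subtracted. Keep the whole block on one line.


difference() { translate([352, 547, 0]) cylinder(h = 1560, r = 186); translate([352, 547, 0]) cylinder(h = 1560, r = 116); }


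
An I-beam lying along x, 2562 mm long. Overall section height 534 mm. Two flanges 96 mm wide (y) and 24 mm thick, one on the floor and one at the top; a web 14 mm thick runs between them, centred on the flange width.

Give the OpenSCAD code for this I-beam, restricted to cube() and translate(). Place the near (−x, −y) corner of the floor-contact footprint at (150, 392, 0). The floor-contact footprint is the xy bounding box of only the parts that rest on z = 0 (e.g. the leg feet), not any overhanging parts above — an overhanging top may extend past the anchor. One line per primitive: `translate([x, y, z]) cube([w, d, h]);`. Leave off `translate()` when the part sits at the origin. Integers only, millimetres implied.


translate([150, 392, 0]) cube([2562, 96, 24]);
translate([150, 433, 24]) cube([2562, 14, 486]);
translate([150, 392, 510]) cube([2562, 96, 24]);


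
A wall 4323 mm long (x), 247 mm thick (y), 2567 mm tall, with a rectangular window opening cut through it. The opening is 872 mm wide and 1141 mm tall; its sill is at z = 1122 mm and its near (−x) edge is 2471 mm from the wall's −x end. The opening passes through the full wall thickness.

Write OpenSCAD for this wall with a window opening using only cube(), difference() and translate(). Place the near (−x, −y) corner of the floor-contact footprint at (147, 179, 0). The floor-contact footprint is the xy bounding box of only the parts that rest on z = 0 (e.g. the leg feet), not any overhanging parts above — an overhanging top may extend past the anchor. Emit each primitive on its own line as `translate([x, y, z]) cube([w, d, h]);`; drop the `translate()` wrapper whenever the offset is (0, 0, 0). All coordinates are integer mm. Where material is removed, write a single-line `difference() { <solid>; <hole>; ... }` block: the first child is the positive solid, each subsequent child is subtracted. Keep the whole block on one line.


difference() { translate([147, 179, 0]) cube([4323, 247, 2567]); translate([2618, 179, 1122]) cube([872, 247, 1141]); }


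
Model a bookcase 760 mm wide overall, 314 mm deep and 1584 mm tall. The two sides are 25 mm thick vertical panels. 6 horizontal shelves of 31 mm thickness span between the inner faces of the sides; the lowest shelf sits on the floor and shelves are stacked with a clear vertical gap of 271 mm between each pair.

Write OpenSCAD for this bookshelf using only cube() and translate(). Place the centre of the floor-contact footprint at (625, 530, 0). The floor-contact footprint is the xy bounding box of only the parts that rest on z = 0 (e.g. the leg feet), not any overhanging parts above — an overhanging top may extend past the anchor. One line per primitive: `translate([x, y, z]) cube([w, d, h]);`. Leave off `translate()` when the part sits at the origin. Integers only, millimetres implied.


translate([245, 373, 0]) cube([25, 314, 1584]);
translate([980, 373, 0]) cube([25, 314, 1584]);
translate([270, 373, 0]) cube([710, 314, 31]);
translate([270, 373, 302]) cube([710, 314, 31]);
translate([270, 373, 604]) cube([710, 314, 31]);
translate([270, 373, 906]) cube([710, 314, 31]);
translate([270, 373, 1208]) cube([710, 314, 31]);
translate([270, 373, 1510]) cube([710, 314, 31]);


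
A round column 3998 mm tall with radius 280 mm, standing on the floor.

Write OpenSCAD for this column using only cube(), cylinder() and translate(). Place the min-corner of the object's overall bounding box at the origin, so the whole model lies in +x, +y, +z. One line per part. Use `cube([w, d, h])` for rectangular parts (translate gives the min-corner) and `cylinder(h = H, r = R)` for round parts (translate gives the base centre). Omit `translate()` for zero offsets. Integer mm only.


translate([280, 280, 0]) cylinder(h = 3998, r = 280);


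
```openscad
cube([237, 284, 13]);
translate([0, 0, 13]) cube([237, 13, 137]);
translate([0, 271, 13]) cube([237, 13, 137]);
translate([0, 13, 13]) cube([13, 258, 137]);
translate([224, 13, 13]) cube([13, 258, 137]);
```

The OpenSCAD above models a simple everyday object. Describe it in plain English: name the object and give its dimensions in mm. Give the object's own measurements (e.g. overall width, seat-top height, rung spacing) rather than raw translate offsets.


An open-topped rectangular box: outside dimensions 237×284×150 mm, with a uniform wall and base thickness of 13 mm. The base is a full 237×284 slab on the floor; four walls sit on top of the base. The front and back walls (the −y and +y sides) span the full width; the two side walls fit between them.


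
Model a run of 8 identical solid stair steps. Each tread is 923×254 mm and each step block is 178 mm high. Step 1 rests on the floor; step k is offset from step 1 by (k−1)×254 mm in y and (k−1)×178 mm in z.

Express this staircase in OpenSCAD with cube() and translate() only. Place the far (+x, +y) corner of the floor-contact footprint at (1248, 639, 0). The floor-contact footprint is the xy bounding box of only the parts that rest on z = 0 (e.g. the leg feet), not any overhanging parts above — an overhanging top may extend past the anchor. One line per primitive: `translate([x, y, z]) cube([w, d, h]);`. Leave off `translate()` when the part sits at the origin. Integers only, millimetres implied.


translate([325, 385, 0]) cube([923, 254, 178]);
translate([325, 639, 178]) cube([923, 254, 178]);
translate([325, 893, 356]) cube([923, 254, 178]);
translate([325, 1147, 534]) cube([923, 254, 178]);
translate([325, 1401, 712]) cube([923, 254, 178]);
translate([325, 1655, 890]) cube([923, 254, 178]);
translate([325, 1909, 1068]) cube([923, 254, 178]);
translate([325, 2163, 1246]) cube([923, 254, 178]);


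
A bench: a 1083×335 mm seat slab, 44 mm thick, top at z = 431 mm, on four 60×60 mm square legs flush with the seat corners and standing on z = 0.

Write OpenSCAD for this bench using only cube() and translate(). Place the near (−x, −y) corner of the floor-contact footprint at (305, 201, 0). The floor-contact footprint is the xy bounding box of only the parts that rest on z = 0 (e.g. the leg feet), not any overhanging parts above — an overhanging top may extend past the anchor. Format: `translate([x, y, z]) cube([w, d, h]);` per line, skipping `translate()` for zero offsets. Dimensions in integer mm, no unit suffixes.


translate([305, 201, 387]) cube([1083, 335, 44]);
translate([305, 201, 0]) cube([60, 60, 387]);
translate([305, 476, 0]) cube([60, 60, 387]);
translate([1328, 201, 0]) cube([60, 60, 387]);
translate([1328, 476, 0]) cube([60, 60, 387]);


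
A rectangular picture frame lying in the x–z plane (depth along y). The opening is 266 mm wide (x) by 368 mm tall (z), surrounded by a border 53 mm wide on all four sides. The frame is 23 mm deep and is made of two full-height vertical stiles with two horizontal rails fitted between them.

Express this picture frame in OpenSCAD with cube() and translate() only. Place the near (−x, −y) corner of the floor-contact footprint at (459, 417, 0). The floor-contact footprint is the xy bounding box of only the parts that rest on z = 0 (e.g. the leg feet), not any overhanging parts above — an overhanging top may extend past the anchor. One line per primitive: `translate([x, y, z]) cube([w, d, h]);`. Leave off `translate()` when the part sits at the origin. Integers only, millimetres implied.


translate([459, 417, 0]) cube([53, 23, 474]);
translate([778, 417, 0]) cube([53, 23, 474]);
translate([512, 417, 0]) cube([266, 23, 53]);
translate([512, 417, 421]) cube([266, 23, 53]);


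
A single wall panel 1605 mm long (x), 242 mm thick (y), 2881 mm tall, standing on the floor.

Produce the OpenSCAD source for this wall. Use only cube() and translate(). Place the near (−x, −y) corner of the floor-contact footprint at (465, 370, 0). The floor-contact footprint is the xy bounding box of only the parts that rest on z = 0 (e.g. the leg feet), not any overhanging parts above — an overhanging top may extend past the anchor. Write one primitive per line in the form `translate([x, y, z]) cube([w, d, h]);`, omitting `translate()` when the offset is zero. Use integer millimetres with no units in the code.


translate([465, 370, 0]) cube([1605, 242, 2881]);


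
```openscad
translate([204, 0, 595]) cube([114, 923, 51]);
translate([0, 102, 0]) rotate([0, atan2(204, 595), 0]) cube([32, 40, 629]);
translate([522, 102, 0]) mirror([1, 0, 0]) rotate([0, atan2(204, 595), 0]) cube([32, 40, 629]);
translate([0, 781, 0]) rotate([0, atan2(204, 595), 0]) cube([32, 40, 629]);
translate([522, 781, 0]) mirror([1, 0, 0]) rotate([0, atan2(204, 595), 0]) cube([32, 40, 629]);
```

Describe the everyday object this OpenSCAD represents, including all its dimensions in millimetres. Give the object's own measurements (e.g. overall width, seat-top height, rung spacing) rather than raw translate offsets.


A sawhorse. A 114×923×51 mm beam (x, y, z) sits on two A-frame leg pairs. Each pair is two raked legs of 32×40 mm section (40 mm along y) splaying symmetrically in x. Each leg rises 595 mm vertically over 204 mm of horizontal reach and is 629 mm long along its own axis. Every leg's outer bottom edge rests on the floor and its outer top edge meets a bottom edge of the beam — the left legs (tilting toward +x) meet the beam's −x bottom edge, the right legs (their mirror images, tilting toward −x) meet its +x bottom edge — so the leg tops tuck under the beam, the beam's underside is 595 mm above the floor, and the feet are 522 mm apart outside-to-outside with the beam centred between them. The two leg pairs are set in 102 mm from either end of the beam.


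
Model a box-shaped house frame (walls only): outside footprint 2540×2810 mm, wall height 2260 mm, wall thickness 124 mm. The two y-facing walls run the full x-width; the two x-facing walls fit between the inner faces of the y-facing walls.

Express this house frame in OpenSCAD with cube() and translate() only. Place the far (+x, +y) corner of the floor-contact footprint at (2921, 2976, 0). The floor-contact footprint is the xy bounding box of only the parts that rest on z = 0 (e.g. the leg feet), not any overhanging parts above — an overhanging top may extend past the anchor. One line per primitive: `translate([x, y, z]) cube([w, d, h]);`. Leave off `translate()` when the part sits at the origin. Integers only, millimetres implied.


translate([381, 166, 0]) cube([2540, 124, 2260]);
translate([381, 2852, 0]) cube([2540, 124, 2260]);
translate([381, 290, 0]) cube([124, 2562, 2260]);
translate([2797, 290, 0]) cube([124, 2562, 2260]);


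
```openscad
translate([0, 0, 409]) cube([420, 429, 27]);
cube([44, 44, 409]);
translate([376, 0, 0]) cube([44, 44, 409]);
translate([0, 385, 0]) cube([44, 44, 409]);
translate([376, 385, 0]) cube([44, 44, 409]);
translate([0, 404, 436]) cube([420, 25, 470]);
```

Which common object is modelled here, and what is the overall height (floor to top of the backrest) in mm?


A chair. The overall height is 906 mm.

A slab on four corner posts with a tall panel at the back — a chair. The seat slab sits at z = 409 with thickness 27, and the 470 mm backrest starts at the seat top, so the overall height is 409 + 27 + 470 = 906 mm.


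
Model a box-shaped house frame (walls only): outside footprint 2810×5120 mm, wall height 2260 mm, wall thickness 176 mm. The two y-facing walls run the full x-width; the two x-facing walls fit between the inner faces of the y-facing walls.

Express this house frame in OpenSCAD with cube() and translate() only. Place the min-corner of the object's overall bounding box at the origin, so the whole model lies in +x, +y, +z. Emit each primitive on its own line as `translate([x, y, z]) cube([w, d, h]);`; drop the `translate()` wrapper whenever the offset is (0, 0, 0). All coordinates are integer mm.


cube([2810, 176, 2260]);
translate([0, 4944, 0]) cube([2810, 176, 2260]);
translate([0, 176, 0]) cube([176, 4768, 2260]);
translate([2634, 176, 0]) cube([176, 4768, 2260]);


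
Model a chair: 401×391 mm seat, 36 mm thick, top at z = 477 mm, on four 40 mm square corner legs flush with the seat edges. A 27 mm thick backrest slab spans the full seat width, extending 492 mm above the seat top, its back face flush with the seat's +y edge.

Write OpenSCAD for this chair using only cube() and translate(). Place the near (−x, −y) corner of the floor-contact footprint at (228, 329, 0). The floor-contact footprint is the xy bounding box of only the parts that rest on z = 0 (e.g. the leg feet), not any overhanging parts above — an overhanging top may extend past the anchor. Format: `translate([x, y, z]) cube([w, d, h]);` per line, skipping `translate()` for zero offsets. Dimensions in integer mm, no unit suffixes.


translate([228, 329, 441]) cube([401, 391, 36]);
translate([228, 329, 0]) cube([40, 40, 441]);
translate([589, 329, 0]) cube([40, 40, 441]);
translate([228, 680, 0]) cube([40, 40, 441]);
translate([589, 680, 0]) cube([40, 40, 441]);
translate([228, 693, 477]) cube([401, 27, 492]);


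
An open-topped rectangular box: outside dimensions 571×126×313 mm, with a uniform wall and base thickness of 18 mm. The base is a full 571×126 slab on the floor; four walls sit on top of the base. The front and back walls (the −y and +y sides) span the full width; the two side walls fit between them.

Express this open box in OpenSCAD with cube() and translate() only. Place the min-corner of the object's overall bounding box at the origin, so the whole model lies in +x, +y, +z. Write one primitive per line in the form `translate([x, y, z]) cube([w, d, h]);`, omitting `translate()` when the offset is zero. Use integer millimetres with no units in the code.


cube([571, 126, 18]);
translate([0, 0, 18]) cube([571, 18, 295]);
translate([0, 108, 18]) cube([571, 18, 295]);
translate([0, 18, 18]) cube([18, 90, 295]);
translate([553, 18, 18]) cube([18, 90, 295]);


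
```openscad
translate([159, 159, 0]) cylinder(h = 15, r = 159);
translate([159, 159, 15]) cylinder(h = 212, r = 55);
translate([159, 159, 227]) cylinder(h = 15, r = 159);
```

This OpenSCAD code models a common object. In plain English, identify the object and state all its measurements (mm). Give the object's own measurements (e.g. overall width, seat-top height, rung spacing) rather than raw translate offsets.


A spool: two coaxial disc flanges of radius 159 mm and thickness 15 mm, joined by a core cylinder of radius 55 mm and height 212 mm. The lower flange rests on z = 0 and the three cylinders share a vertical axis.


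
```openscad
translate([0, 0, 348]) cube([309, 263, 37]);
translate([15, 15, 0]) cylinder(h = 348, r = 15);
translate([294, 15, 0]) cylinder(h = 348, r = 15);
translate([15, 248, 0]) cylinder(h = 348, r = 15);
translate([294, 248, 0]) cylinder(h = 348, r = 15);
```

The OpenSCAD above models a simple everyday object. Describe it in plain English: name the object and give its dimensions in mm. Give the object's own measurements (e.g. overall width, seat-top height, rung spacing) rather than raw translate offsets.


A four-legged stool. The seat is a 309×263×37 mm slab whose top surface is at z = 385 mm; four round legs, each 30 mm in diameter, run from the floor (z = 0) to the underside of the seat, each leg's axis is inset half a diameter from the nearest pair of seat edges (so the leg's bounding box is flush with the corner).


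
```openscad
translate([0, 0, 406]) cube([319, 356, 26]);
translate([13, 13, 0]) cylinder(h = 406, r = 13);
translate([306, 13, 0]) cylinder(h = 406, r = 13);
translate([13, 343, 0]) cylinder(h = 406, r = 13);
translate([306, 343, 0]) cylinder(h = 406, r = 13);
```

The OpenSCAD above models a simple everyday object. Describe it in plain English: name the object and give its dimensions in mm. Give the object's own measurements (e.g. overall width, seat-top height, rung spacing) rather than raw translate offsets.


A four-legged stool. The seat is a 319×356×26 mm slab whose top surface is at z = 432 mm; four round legs, each 26 mm in diameter, run from the floor (z = 0) to the underside of the seat, each leg's axis is inset half a diameter from the nearest pair of seat edges (so the leg's bounding box is flush with the corner).


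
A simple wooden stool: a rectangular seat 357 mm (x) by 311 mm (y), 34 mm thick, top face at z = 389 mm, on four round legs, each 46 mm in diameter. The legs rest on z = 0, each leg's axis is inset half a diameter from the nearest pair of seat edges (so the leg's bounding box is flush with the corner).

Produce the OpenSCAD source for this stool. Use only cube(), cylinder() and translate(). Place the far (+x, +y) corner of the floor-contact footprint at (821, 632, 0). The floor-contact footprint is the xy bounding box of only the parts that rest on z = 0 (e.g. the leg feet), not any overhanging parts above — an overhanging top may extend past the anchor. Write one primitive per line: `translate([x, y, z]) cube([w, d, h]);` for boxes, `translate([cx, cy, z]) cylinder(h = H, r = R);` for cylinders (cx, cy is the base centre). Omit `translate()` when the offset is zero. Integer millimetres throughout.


translate([464, 321, 355]) cube([357, 311, 34]);
translate([487, 344, 0]) cylinder(h = 355, r = 23);
translate([798, 344, 0]) cylinder(h = 355, r = 23);
translate([487, 609, 0]) cylinder(h = 355, r = 23);
translate([798, 609, 0]) cylinder(h = 355, r = 23);


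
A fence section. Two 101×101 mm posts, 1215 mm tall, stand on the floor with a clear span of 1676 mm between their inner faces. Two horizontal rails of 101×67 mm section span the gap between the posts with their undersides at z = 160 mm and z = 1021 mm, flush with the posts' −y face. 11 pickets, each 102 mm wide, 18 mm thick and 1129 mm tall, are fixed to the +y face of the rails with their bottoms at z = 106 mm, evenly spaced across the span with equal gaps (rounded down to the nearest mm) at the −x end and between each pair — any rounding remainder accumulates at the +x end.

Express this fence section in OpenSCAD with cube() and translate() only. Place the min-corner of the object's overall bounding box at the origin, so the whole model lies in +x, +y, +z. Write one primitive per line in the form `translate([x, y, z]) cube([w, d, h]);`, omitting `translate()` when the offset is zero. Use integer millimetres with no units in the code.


cube([101, 101, 1215]);
translate([1777, 0, 0]) cube([101, 101, 1215]);
translate([101, 0, 160]) cube([1676, 101, 67]);
translate([101, 0, 1021]) cube([1676, 101, 67]);
translate([147, 101, 106]) cube([102, 18, 1129]);
translate([295, 101, 106]) cube([102, 18, 1129]);
translate([443, 101, 106]) cube([102, 18, 1129]);
translate([591, 101, 106]) cube([102, 18, 1129]);
translate([739, 101, 106]) cube([102, 18, 1129]);
translate([887, 101, 106]) cube([102, 18, 1129]);
translate([1035, 101, 106]) cube([102, 18, 1129]);
translate([1183, 101, 106]) cube([102, 18, 1129]);
translate([1331, 101, 106]) cube([102, 18, 1129]);
translate([1479, 101, 106]) cube([102, 18, 1129]);
translate([1627, 101, 106]) cube([102, 18, 1129]);


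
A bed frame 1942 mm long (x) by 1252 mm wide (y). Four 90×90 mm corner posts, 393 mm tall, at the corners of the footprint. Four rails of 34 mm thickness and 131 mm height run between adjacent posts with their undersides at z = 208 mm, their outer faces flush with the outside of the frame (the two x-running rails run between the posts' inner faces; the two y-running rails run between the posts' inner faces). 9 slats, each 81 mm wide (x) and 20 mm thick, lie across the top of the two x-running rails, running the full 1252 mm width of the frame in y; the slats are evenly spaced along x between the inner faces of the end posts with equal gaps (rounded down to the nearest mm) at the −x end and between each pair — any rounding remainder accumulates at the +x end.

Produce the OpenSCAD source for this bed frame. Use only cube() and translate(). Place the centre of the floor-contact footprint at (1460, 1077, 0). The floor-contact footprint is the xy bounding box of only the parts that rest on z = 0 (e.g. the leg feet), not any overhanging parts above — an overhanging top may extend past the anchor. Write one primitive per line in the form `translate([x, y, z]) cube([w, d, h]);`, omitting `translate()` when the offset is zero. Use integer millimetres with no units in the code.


translate([489, 451, 0]) cube([90, 90, 393]);
translate([489, 1613, 0]) cube([90, 90, 393]);
translate([2341, 451, 0]) cube([90, 90, 393]);
translate([2341, 1613, 0]) cube([90, 90, 393]);
translate([579, 451, 208]) cube([1762, 34, 131]);
translate([579, 1669, 208]) cube([1762, 34, 131]);
translate([489, 541, 208]) cube([34, 1072, 131]);
translate([2397, 541, 208]) cube([34, 1072, 131]);
translate([682, 451, 339]) cube([81, 1252, 20]);
translate([866, 451, 339]) cube([81, 1252, 20]);
translate([1050, 451, 339]) cube([81, 1252, 20]);
translate([1234, 451, 339]) cube([81, 1252, 20]);
translate([1418, 451, 339]) cube([81, 1252, 20]);
translate([1602, 451, 339]) cube([81, 1252, 20]);
translate([1786, 451, 339]) cube([81, 1252, 20]);
translate([1970, 451, 339]) cube([81, 1252, 20]);
translate([2154, 451, 339]) cube([81, 1252, 20]);


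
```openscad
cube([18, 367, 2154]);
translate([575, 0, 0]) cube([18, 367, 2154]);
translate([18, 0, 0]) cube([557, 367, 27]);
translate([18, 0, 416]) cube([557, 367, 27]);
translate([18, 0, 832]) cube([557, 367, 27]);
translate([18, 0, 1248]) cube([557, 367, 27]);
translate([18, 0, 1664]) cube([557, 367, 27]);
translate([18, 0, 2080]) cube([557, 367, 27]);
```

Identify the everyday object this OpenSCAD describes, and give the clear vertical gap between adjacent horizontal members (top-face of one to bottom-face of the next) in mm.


A bookshelf. The clear shelf gap is 389 mm.

Two tall side panels with 6 horizontal boards between them — a bookshelf. The first two shelf undersides are at z = 0 and z = 416; with shelf thickness 27, the clear gap is 416 − 0 − 27 = 389 mm.


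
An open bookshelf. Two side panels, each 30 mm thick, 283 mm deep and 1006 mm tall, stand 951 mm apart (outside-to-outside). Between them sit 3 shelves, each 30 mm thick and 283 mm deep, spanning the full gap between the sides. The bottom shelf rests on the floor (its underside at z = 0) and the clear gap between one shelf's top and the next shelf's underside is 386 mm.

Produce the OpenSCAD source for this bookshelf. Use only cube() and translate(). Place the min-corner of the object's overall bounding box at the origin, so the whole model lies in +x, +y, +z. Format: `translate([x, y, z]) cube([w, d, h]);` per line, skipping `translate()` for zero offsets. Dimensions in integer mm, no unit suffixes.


cube([30, 283, 1006]);
translate([921, 0, 0]) cube([30, 283, 1006]);
translate([30, 0, 0]) cube([891, 283, 30]);
translate([30, 0, 416]) cube([891, 283, 30]);
translate([30, 0, 832]) cube([891, 283, 30]);


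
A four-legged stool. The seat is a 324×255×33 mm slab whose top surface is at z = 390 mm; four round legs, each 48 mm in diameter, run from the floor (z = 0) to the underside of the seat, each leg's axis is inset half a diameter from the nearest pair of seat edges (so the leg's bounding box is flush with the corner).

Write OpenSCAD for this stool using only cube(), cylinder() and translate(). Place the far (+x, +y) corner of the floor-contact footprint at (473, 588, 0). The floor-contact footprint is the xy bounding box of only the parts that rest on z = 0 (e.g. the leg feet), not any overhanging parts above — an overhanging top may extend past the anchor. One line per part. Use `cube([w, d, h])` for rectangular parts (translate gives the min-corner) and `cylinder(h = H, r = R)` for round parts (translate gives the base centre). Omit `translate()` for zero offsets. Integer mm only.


translate([149, 333, 357]) cube([324, 255, 33]);
translate([173, 357, 0]) cylinder(h = 357, r = 24);
translate([449, 357, 0]) cylinder(h = 357, r = 24);
translate([173, 564, 0]) cylinder(h = 357, r = 24);
translate([449, 564, 0]) cylinder(h = 357, r = 24);


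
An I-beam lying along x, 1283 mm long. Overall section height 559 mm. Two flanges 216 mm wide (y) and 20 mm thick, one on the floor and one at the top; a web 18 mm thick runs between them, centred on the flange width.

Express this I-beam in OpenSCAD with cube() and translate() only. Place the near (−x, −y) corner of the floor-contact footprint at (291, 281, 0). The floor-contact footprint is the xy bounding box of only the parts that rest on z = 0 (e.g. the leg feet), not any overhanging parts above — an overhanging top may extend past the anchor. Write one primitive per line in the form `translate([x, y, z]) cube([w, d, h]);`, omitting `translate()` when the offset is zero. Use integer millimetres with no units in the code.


translate([291, 281, 0]) cube([1283, 216, 20]);
translate([291, 380, 20]) cube([1283, 18, 519]);
translate([291, 281, 539]) cube([1283, 216, 20]);


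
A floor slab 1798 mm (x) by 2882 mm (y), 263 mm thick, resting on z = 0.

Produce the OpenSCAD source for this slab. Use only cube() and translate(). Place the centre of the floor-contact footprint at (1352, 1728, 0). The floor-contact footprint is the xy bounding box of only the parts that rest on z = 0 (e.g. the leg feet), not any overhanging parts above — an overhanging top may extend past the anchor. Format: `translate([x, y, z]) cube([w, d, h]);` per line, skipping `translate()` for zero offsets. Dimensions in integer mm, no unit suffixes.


translate([453, 287, 0]) cube([1798, 2882, 263]);


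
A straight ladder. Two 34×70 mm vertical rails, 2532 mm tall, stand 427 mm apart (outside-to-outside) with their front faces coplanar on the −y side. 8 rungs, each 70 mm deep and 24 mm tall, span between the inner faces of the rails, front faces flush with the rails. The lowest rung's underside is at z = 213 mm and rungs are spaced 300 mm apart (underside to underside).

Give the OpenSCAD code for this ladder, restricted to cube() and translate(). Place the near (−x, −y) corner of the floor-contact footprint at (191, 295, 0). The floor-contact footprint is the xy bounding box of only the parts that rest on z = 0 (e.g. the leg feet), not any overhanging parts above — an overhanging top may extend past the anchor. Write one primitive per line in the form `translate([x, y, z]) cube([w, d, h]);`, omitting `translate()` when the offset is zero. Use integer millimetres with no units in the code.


// rung span = 427 - 2*34 = 359
// rung[k] z = 213 + k*300
translate([191, 295, 0]) cube([34, 70, 2532]);
translate([584, 295, 0]) cube([34, 70, 2532]);
translate([225, 295, 213]) cube([359, 70, 24]);
translate([225, 295, 513]) cube([359, 70, 24]);
translate([225, 295, 813]) cube([359, 70, 24]);
translate([225, 295, 1113]) cube([359, 70, 24]);
translate([225, 295, 1413]) cube([359, 70, 24]);
translate([225, 295, 1713]) cube([359, 70, 24]);
translate([225, 295, 2013]) cube([359, 70, 24]);
translate([225, 295, 2313]) cube([359, 70, 24]);
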